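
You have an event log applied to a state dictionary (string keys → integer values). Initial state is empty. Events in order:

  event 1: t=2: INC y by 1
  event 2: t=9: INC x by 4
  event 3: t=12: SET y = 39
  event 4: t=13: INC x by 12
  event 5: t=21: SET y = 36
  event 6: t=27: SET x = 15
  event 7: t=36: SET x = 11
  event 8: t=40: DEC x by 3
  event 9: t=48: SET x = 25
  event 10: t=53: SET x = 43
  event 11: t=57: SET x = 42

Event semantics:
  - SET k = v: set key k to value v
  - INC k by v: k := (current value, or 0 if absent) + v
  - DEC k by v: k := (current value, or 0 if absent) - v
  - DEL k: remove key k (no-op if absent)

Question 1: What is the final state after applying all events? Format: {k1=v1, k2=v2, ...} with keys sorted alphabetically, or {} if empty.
  after event 1 (t=2: INC y by 1): {y=1}
  after event 2 (t=9: INC x by 4): {x=4, y=1}
  after event 3 (t=12: SET y = 39): {x=4, y=39}
  after event 4 (t=13: INC x by 12): {x=16, y=39}
  after event 5 (t=21: SET y = 36): {x=16, y=36}
  after event 6 (t=27: SET x = 15): {x=15, y=36}
  after event 7 (t=36: SET x = 11): {x=11, y=36}
  after event 8 (t=40: DEC x by 3): {x=8, y=36}
  after event 9 (t=48: SET x = 25): {x=25, y=36}
  after event 10 (t=53: SET x = 43): {x=43, y=36}
  after event 11 (t=57: SET x = 42): {x=42, y=36}

Answer: {x=42, y=36}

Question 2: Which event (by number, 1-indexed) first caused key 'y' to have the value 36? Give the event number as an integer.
Looking for first event where y becomes 36:
  event 1: y = 1
  event 2: y = 1
  event 3: y = 39
  event 4: y = 39
  event 5: y 39 -> 36  <-- first match

Answer: 5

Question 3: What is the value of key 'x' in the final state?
Track key 'x' through all 11 events:
  event 1 (t=2: INC y by 1): x unchanged
  event 2 (t=9: INC x by 4): x (absent) -> 4
  event 3 (t=12: SET y = 39): x unchanged
  event 4 (t=13: INC x by 12): x 4 -> 16
  event 5 (t=21: SET y = 36): x unchanged
  event 6 (t=27: SET x = 15): x 16 -> 15
  event 7 (t=36: SET x = 11): x 15 -> 11
  event 8 (t=40: DEC x by 3): x 11 -> 8
  event 9 (t=48: SET x = 25): x 8 -> 25
  event 10 (t=53: SET x = 43): x 25 -> 43
  event 11 (t=57: SET x = 42): x 43 -> 42
Final: x = 42

Answer: 42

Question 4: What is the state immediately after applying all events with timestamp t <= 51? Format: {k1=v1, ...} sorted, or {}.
Apply events with t <= 51 (9 events):
  after event 1 (t=2: INC y by 1): {y=1}
  after event 2 (t=9: INC x by 4): {x=4, y=1}
  after event 3 (t=12: SET y = 39): {x=4, y=39}
  after event 4 (t=13: INC x by 12): {x=16, y=39}
  after event 5 (t=21: SET y = 36): {x=16, y=36}
  after event 6 (t=27: SET x = 15): {x=15, y=36}
  after event 7 (t=36: SET x = 11): {x=11, y=36}
  after event 8 (t=40: DEC x by 3): {x=8, y=36}
  after event 9 (t=48: SET x = 25): {x=25, y=36}

Answer: {x=25, y=36}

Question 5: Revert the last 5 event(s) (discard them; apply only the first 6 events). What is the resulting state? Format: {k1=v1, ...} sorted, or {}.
Keep first 6 events (discard last 5):
  after event 1 (t=2: INC y by 1): {y=1}
  after event 2 (t=9: INC x by 4): {x=4, y=1}
  after event 3 (t=12: SET y = 39): {x=4, y=39}
  after event 4 (t=13: INC x by 12): {x=16, y=39}
  after event 5 (t=21: SET y = 36): {x=16, y=36}
  after event 6 (t=27: SET x = 15): {x=15, y=36}

Answer: {x=15, y=36}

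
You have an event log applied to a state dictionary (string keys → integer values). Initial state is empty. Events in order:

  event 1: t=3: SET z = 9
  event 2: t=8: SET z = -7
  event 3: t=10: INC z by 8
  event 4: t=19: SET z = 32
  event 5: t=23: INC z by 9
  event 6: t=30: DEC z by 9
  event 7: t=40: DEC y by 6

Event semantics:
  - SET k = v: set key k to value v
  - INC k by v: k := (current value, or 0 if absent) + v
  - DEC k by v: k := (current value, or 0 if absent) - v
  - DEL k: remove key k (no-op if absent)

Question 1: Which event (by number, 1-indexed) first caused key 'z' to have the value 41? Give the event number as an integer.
Answer: 5

Derivation:
Looking for first event where z becomes 41:
  event 1: z = 9
  event 2: z = -7
  event 3: z = 1
  event 4: z = 32
  event 5: z 32 -> 41  <-- first match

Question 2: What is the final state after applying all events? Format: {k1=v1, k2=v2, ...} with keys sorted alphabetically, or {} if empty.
  after event 1 (t=3: SET z = 9): {z=9}
  after event 2 (t=8: SET z = -7): {z=-7}
  after event 3 (t=10: INC z by 8): {z=1}
  after event 4 (t=19: SET z = 32): {z=32}
  after event 5 (t=23: INC z by 9): {z=41}
  after event 6 (t=30: DEC z by 9): {z=32}
  after event 7 (t=40: DEC y by 6): {y=-6, z=32}

Answer: {y=-6, z=32}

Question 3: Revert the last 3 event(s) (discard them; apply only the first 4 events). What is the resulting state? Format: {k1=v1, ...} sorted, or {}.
Answer: {z=32}

Derivation:
Keep first 4 events (discard last 3):
  after event 1 (t=3: SET z = 9): {z=9}
  after event 2 (t=8: SET z = -7): {z=-7}
  after event 3 (t=10: INC z by 8): {z=1}
  after event 4 (t=19: SET z = 32): {z=32}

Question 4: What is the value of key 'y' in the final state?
Track key 'y' through all 7 events:
  event 1 (t=3: SET z = 9): y unchanged
  event 2 (t=8: SET z = -7): y unchanged
  event 3 (t=10: INC z by 8): y unchanged
  event 4 (t=19: SET z = 32): y unchanged
  event 5 (t=23: INC z by 9): y unchanged
  event 6 (t=30: DEC z by 9): y unchanged
  event 7 (t=40: DEC y by 6): y (absent) -> -6
Final: y = -6

Answer: -6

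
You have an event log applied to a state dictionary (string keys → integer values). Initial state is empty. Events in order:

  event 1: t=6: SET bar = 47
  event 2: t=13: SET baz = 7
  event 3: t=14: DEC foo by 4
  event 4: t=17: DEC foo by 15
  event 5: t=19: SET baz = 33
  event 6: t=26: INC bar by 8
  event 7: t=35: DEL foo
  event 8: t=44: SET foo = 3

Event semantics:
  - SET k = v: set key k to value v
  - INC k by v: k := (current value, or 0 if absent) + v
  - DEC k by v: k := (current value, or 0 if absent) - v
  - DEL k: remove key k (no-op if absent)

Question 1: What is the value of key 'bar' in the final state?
Answer: 55

Derivation:
Track key 'bar' through all 8 events:
  event 1 (t=6: SET bar = 47): bar (absent) -> 47
  event 2 (t=13: SET baz = 7): bar unchanged
  event 3 (t=14: DEC foo by 4): bar unchanged
  event 4 (t=17: DEC foo by 15): bar unchanged
  event 5 (t=19: SET baz = 33): bar unchanged
  event 6 (t=26: INC bar by 8): bar 47 -> 55
  event 7 (t=35: DEL foo): bar unchanged
  event 8 (t=44: SET foo = 3): bar unchanged
Final: bar = 55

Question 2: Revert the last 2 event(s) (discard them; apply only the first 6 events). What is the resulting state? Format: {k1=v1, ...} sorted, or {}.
Keep first 6 events (discard last 2):
  after event 1 (t=6: SET bar = 47): {bar=47}
  after event 2 (t=13: SET baz = 7): {bar=47, baz=7}
  after event 3 (t=14: DEC foo by 4): {bar=47, baz=7, foo=-4}
  after event 4 (t=17: DEC foo by 15): {bar=47, baz=7, foo=-19}
  after event 5 (t=19: SET baz = 33): {bar=47, baz=33, foo=-19}
  after event 6 (t=26: INC bar by 8): {bar=55, baz=33, foo=-19}

Answer: {bar=55, baz=33, foo=-19}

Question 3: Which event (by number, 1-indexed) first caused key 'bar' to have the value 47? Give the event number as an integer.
Looking for first event where bar becomes 47:
  event 1: bar (absent) -> 47  <-- first match

Answer: 1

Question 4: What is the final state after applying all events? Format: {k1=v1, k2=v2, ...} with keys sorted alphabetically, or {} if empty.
  after event 1 (t=6: SET bar = 47): {bar=47}
  after event 2 (t=13: SET baz = 7): {bar=47, baz=7}
  after event 3 (t=14: DEC foo by 4): {bar=47, baz=7, foo=-4}
  after event 4 (t=17: DEC foo by 15): {bar=47, baz=7, foo=-19}
  after event 5 (t=19: SET baz = 33): {bar=47, baz=33, foo=-19}
  after event 6 (t=26: INC bar by 8): {bar=55, baz=33, foo=-19}
  after event 7 (t=35: DEL foo): {bar=55, baz=33}
  after event 8 (t=44: SET foo = 3): {bar=55, baz=33, foo=3}

Answer: {bar=55, baz=33, foo=3}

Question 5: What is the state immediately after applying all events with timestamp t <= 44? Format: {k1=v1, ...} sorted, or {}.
Apply events with t <= 44 (8 events):
  after event 1 (t=6: SET bar = 47): {bar=47}
  after event 2 (t=13: SET baz = 7): {bar=47, baz=7}
  after event 3 (t=14: DEC foo by 4): {bar=47, baz=7, foo=-4}
  after event 4 (t=17: DEC foo by 15): {bar=47, baz=7, foo=-19}
  after event 5 (t=19: SET baz = 33): {bar=47, baz=33, foo=-19}
  after event 6 (t=26: INC bar by 8): {bar=55, baz=33, foo=-19}
  after event 7 (t=35: DEL foo): {bar=55, baz=33}
  after event 8 (t=44: SET foo = 3): {bar=55, baz=33, foo=3}

Answer: {bar=55, baz=33, foo=3}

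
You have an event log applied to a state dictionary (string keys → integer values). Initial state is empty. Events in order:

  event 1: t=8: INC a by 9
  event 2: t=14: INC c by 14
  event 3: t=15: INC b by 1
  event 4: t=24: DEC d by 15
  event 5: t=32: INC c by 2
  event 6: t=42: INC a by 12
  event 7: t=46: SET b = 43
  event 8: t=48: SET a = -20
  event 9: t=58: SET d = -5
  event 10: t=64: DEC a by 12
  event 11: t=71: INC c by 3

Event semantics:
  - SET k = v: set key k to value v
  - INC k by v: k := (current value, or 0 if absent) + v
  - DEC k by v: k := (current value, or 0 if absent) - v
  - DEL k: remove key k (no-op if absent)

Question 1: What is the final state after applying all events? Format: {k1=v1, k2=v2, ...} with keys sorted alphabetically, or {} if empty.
Answer: {a=-32, b=43, c=19, d=-5}

Derivation:
  after event 1 (t=8: INC a by 9): {a=9}
  after event 2 (t=14: INC c by 14): {a=9, c=14}
  after event 3 (t=15: INC b by 1): {a=9, b=1, c=14}
  after event 4 (t=24: DEC d by 15): {a=9, b=1, c=14, d=-15}
  after event 5 (t=32: INC c by 2): {a=9, b=1, c=16, d=-15}
  after event 6 (t=42: INC a by 12): {a=21, b=1, c=16, d=-15}
  after event 7 (t=46: SET b = 43): {a=21, b=43, c=16, d=-15}
  after event 8 (t=48: SET a = -20): {a=-20, b=43, c=16, d=-15}
  after event 9 (t=58: SET d = -5): {a=-20, b=43, c=16, d=-5}
  after event 10 (t=64: DEC a by 12): {a=-32, b=43, c=16, d=-5}
  after event 11 (t=71: INC c by 3): {a=-32, b=43, c=19, d=-5}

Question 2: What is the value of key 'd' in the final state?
Answer: -5

Derivation:
Track key 'd' through all 11 events:
  event 1 (t=8: INC a by 9): d unchanged
  event 2 (t=14: INC c by 14): d unchanged
  event 3 (t=15: INC b by 1): d unchanged
  event 4 (t=24: DEC d by 15): d (absent) -> -15
  event 5 (t=32: INC c by 2): d unchanged
  event 6 (t=42: INC a by 12): d unchanged
  event 7 (t=46: SET b = 43): d unchanged
  event 8 (t=48: SET a = -20): d unchanged
  event 9 (t=58: SET d = -5): d -15 -> -5
  event 10 (t=64: DEC a by 12): d unchanged
  event 11 (t=71: INC c by 3): d unchanged
Final: d = -5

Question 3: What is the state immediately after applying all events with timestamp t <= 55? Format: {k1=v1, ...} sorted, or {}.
Apply events with t <= 55 (8 events):
  after event 1 (t=8: INC a by 9): {a=9}
  after event 2 (t=14: INC c by 14): {a=9, c=14}
  after event 3 (t=15: INC b by 1): {a=9, b=1, c=14}
  after event 4 (t=24: DEC d by 15): {a=9, b=1, c=14, d=-15}
  after event 5 (t=32: INC c by 2): {a=9, b=1, c=16, d=-15}
  after event 6 (t=42: INC a by 12): {a=21, b=1, c=16, d=-15}
  after event 7 (t=46: SET b = 43): {a=21, b=43, c=16, d=-15}
  after event 8 (t=48: SET a = -20): {a=-20, b=43, c=16, d=-15}

Answer: {a=-20, b=43, c=16, d=-15}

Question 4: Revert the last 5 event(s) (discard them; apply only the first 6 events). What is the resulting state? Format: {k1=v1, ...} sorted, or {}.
Keep first 6 events (discard last 5):
  after event 1 (t=8: INC a by 9): {a=9}
  after event 2 (t=14: INC c by 14): {a=9, c=14}
  after event 3 (t=15: INC b by 1): {a=9, b=1, c=14}
  after event 4 (t=24: DEC d by 15): {a=9, b=1, c=14, d=-15}
  after event 5 (t=32: INC c by 2): {a=9, b=1, c=16, d=-15}
  after event 6 (t=42: INC a by 12): {a=21, b=1, c=16, d=-15}

Answer: {a=21, b=1, c=16, d=-15}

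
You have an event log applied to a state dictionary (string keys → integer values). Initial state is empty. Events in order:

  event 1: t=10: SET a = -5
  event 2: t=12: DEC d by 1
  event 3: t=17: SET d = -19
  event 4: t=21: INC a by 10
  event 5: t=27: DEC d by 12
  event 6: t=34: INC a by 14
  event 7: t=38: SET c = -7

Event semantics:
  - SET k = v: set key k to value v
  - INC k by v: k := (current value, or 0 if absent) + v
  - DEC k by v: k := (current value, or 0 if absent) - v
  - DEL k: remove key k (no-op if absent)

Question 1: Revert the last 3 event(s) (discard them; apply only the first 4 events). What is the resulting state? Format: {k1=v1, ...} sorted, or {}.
Keep first 4 events (discard last 3):
  after event 1 (t=10: SET a = -5): {a=-5}
  after event 2 (t=12: DEC d by 1): {a=-5, d=-1}
  after event 3 (t=17: SET d = -19): {a=-5, d=-19}
  after event 4 (t=21: INC a by 10): {a=5, d=-19}

Answer: {a=5, d=-19}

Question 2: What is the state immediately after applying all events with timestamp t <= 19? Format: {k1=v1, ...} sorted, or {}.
Apply events with t <= 19 (3 events):
  after event 1 (t=10: SET a = -5): {a=-5}
  after event 2 (t=12: DEC d by 1): {a=-5, d=-1}
  after event 3 (t=17: SET d = -19): {a=-5, d=-19}

Answer: {a=-5, d=-19}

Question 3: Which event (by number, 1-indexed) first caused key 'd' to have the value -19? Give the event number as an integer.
Looking for first event where d becomes -19:
  event 2: d = -1
  event 3: d -1 -> -19  <-- first match

Answer: 3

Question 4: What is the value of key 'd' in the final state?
Answer: -31

Derivation:
Track key 'd' through all 7 events:
  event 1 (t=10: SET a = -5): d unchanged
  event 2 (t=12: DEC d by 1): d (absent) -> -1
  event 3 (t=17: SET d = -19): d -1 -> -19
  event 4 (t=21: INC a by 10): d unchanged
  event 5 (t=27: DEC d by 12): d -19 -> -31
  event 6 (t=34: INC a by 14): d unchanged
  event 7 (t=38: SET c = -7): d unchanged
Final: d = -31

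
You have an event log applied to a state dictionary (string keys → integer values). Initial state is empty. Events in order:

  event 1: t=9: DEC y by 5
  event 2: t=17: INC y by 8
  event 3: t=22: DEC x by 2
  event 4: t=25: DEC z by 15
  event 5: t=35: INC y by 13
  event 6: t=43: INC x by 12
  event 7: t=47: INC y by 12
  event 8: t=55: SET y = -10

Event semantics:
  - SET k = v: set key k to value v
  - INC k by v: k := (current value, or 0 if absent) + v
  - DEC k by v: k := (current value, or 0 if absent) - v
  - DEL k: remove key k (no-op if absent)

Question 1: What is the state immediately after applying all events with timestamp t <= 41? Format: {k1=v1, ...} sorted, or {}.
Answer: {x=-2, y=16, z=-15}

Derivation:
Apply events with t <= 41 (5 events):
  after event 1 (t=9: DEC y by 5): {y=-5}
  after event 2 (t=17: INC y by 8): {y=3}
  after event 3 (t=22: DEC x by 2): {x=-2, y=3}
  after event 4 (t=25: DEC z by 15): {x=-2, y=3, z=-15}
  after event 5 (t=35: INC y by 13): {x=-2, y=16, z=-15}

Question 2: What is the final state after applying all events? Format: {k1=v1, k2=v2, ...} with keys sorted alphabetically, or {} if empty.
  after event 1 (t=9: DEC y by 5): {y=-5}
  after event 2 (t=17: INC y by 8): {y=3}
  after event 3 (t=22: DEC x by 2): {x=-2, y=3}
  after event 4 (t=25: DEC z by 15): {x=-2, y=3, z=-15}
  after event 5 (t=35: INC y by 13): {x=-2, y=16, z=-15}
  after event 6 (t=43: INC x by 12): {x=10, y=16, z=-15}
  after event 7 (t=47: INC y by 12): {x=10, y=28, z=-15}
  after event 8 (t=55: SET y = -10): {x=10, y=-10, z=-15}

Answer: {x=10, y=-10, z=-15}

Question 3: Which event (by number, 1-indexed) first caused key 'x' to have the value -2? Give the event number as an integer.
Answer: 3

Derivation:
Looking for first event where x becomes -2:
  event 3: x (absent) -> -2  <-- first match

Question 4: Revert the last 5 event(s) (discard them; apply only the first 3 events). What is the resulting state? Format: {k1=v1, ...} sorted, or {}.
Keep first 3 events (discard last 5):
  after event 1 (t=9: DEC y by 5): {y=-5}
  after event 2 (t=17: INC y by 8): {y=3}
  after event 3 (t=22: DEC x by 2): {x=-2, y=3}

Answer: {x=-2, y=3}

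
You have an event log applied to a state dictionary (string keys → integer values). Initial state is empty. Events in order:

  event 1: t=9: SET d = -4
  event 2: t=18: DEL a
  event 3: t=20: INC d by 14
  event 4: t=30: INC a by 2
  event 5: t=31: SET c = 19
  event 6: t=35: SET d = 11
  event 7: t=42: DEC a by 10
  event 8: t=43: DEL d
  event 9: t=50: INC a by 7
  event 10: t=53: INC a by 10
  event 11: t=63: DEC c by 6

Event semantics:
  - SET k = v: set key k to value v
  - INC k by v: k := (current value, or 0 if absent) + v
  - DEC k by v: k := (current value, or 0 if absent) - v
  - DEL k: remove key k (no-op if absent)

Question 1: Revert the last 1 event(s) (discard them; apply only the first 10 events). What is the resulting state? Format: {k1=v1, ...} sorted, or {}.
Keep first 10 events (discard last 1):
  after event 1 (t=9: SET d = -4): {d=-4}
  after event 2 (t=18: DEL a): {d=-4}
  after event 3 (t=20: INC d by 14): {d=10}
  after event 4 (t=30: INC a by 2): {a=2, d=10}
  after event 5 (t=31: SET c = 19): {a=2, c=19, d=10}
  after event 6 (t=35: SET d = 11): {a=2, c=19, d=11}
  after event 7 (t=42: DEC a by 10): {a=-8, c=19, d=11}
  after event 8 (t=43: DEL d): {a=-8, c=19}
  after event 9 (t=50: INC a by 7): {a=-1, c=19}
  after event 10 (t=53: INC a by 10): {a=9, c=19}

Answer: {a=9, c=19}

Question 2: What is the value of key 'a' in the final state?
Track key 'a' through all 11 events:
  event 1 (t=9: SET d = -4): a unchanged
  event 2 (t=18: DEL a): a (absent) -> (absent)
  event 3 (t=20: INC d by 14): a unchanged
  event 4 (t=30: INC a by 2): a (absent) -> 2
  event 5 (t=31: SET c = 19): a unchanged
  event 6 (t=35: SET d = 11): a unchanged
  event 7 (t=42: DEC a by 10): a 2 -> -8
  event 8 (t=43: DEL d): a unchanged
  event 9 (t=50: INC a by 7): a -8 -> -1
  event 10 (t=53: INC a by 10): a -1 -> 9
  event 11 (t=63: DEC c by 6): a unchanged
Final: a = 9

Answer: 9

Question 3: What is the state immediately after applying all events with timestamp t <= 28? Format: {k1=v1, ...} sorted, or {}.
Apply events with t <= 28 (3 events):
  after event 1 (t=9: SET d = -4): {d=-4}
  after event 2 (t=18: DEL a): {d=-4}
  after event 3 (t=20: INC d by 14): {d=10}

Answer: {d=10}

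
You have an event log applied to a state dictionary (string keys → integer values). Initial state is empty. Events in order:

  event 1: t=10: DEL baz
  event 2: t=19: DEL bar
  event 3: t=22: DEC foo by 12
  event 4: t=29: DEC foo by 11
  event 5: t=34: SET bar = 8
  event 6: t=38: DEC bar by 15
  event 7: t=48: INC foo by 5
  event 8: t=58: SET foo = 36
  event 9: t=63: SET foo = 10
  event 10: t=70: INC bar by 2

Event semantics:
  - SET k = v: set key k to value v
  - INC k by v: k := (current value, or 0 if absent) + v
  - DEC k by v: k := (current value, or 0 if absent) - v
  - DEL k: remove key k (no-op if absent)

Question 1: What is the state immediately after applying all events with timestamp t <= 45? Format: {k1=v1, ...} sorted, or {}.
Answer: {bar=-7, foo=-23}

Derivation:
Apply events with t <= 45 (6 events):
  after event 1 (t=10: DEL baz): {}
  after event 2 (t=19: DEL bar): {}
  after event 3 (t=22: DEC foo by 12): {foo=-12}
  after event 4 (t=29: DEC foo by 11): {foo=-23}
  after event 5 (t=34: SET bar = 8): {bar=8, foo=-23}
  after event 6 (t=38: DEC bar by 15): {bar=-7, foo=-23}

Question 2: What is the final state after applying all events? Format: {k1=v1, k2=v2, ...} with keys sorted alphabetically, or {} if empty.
Answer: {bar=-5, foo=10}

Derivation:
  after event 1 (t=10: DEL baz): {}
  after event 2 (t=19: DEL bar): {}
  after event 3 (t=22: DEC foo by 12): {foo=-12}
  after event 4 (t=29: DEC foo by 11): {foo=-23}
  after event 5 (t=34: SET bar = 8): {bar=8, foo=-23}
  after event 6 (t=38: DEC bar by 15): {bar=-7, foo=-23}
  after event 7 (t=48: INC foo by 5): {bar=-7, foo=-18}
  after event 8 (t=58: SET foo = 36): {bar=-7, foo=36}
  after event 9 (t=63: SET foo = 10): {bar=-7, foo=10}
  after event 10 (t=70: INC bar by 2): {bar=-5, foo=10}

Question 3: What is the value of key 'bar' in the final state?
Answer: -5

Derivation:
Track key 'bar' through all 10 events:
  event 1 (t=10: DEL baz): bar unchanged
  event 2 (t=19: DEL bar): bar (absent) -> (absent)
  event 3 (t=22: DEC foo by 12): bar unchanged
  event 4 (t=29: DEC foo by 11): bar unchanged
  event 5 (t=34: SET bar = 8): bar (absent) -> 8
  event 6 (t=38: DEC bar by 15): bar 8 -> -7
  event 7 (t=48: INC foo by 5): bar unchanged
  event 8 (t=58: SET foo = 36): bar unchanged
  event 9 (t=63: SET foo = 10): bar unchanged
  event 10 (t=70: INC bar by 2): bar -7 -> -5
Final: bar = -5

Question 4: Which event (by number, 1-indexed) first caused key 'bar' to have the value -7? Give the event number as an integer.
Answer: 6

Derivation:
Looking for first event where bar becomes -7:
  event 5: bar = 8
  event 6: bar 8 -> -7  <-- first match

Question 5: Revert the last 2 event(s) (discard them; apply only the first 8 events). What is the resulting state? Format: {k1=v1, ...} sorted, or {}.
Answer: {bar=-7, foo=36}

Derivation:
Keep first 8 events (discard last 2):
  after event 1 (t=10: DEL baz): {}
  after event 2 (t=19: DEL bar): {}
  after event 3 (t=22: DEC foo by 12): {foo=-12}
  after event 4 (t=29: DEC foo by 11): {foo=-23}
  after event 5 (t=34: SET bar = 8): {bar=8, foo=-23}
  after event 6 (t=38: DEC bar by 15): {bar=-7, foo=-23}
  after event 7 (t=48: INC foo by 5): {bar=-7, foo=-18}
  after event 8 (t=58: SET foo = 36): {bar=-7, foo=36}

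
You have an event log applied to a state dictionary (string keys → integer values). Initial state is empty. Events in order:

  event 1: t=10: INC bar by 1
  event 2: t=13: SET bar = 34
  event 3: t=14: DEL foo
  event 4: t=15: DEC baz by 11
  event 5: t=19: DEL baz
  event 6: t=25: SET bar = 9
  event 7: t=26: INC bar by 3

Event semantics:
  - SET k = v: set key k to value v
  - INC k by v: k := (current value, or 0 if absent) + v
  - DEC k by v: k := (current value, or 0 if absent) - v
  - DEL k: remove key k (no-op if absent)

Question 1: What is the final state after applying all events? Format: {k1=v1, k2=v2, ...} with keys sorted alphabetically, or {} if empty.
Answer: {bar=12}

Derivation:
  after event 1 (t=10: INC bar by 1): {bar=1}
  after event 2 (t=13: SET bar = 34): {bar=34}
  after event 3 (t=14: DEL foo): {bar=34}
  after event 4 (t=15: DEC baz by 11): {bar=34, baz=-11}
  after event 5 (t=19: DEL baz): {bar=34}
  after event 6 (t=25: SET bar = 9): {bar=9}
  after event 7 (t=26: INC bar by 3): {bar=12}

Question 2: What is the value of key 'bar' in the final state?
Track key 'bar' through all 7 events:
  event 1 (t=10: INC bar by 1): bar (absent) -> 1
  event 2 (t=13: SET bar = 34): bar 1 -> 34
  event 3 (t=14: DEL foo): bar unchanged
  event 4 (t=15: DEC baz by 11): bar unchanged
  event 5 (t=19: DEL baz): bar unchanged
  event 6 (t=25: SET bar = 9): bar 34 -> 9
  event 7 (t=26: INC bar by 3): bar 9 -> 12
Final: bar = 12

Answer: 12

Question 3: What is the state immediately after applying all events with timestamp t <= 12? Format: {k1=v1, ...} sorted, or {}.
Answer: {bar=1}

Derivation:
Apply events with t <= 12 (1 events):
  after event 1 (t=10: INC bar by 1): {bar=1}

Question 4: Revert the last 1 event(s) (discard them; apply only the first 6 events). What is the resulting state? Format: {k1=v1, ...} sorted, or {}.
Keep first 6 events (discard last 1):
  after event 1 (t=10: INC bar by 1): {bar=1}
  after event 2 (t=13: SET bar = 34): {bar=34}
  after event 3 (t=14: DEL foo): {bar=34}
  after event 4 (t=15: DEC baz by 11): {bar=34, baz=-11}
  after event 5 (t=19: DEL baz): {bar=34}
  after event 6 (t=25: SET bar = 9): {bar=9}

Answer: {bar=9}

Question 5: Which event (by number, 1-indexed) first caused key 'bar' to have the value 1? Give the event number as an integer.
Looking for first event where bar becomes 1:
  event 1: bar (absent) -> 1  <-- first match

Answer: 1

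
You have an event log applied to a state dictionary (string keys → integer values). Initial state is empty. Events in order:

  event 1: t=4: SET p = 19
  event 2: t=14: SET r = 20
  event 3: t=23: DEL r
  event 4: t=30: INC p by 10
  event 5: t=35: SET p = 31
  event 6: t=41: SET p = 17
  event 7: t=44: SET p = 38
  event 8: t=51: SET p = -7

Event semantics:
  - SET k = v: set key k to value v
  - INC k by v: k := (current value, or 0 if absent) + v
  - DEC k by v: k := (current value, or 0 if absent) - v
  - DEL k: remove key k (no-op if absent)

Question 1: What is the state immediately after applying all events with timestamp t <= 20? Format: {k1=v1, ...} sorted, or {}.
Apply events with t <= 20 (2 events):
  after event 1 (t=4: SET p = 19): {p=19}
  after event 2 (t=14: SET r = 20): {p=19, r=20}

Answer: {p=19, r=20}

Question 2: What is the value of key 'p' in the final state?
Track key 'p' through all 8 events:
  event 1 (t=4: SET p = 19): p (absent) -> 19
  event 2 (t=14: SET r = 20): p unchanged
  event 3 (t=23: DEL r): p unchanged
  event 4 (t=30: INC p by 10): p 19 -> 29
  event 5 (t=35: SET p = 31): p 29 -> 31
  event 6 (t=41: SET p = 17): p 31 -> 17
  event 7 (t=44: SET p = 38): p 17 -> 38
  event 8 (t=51: SET p = -7): p 38 -> -7
Final: p = -7

Answer: -7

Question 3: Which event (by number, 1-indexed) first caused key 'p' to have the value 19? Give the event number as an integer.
Looking for first event where p becomes 19:
  event 1: p (absent) -> 19  <-- first match

Answer: 1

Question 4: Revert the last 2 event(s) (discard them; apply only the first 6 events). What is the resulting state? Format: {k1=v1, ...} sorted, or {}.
Answer: {p=17}

Derivation:
Keep first 6 events (discard last 2):
  after event 1 (t=4: SET p = 19): {p=19}
  after event 2 (t=14: SET r = 20): {p=19, r=20}
  after event 3 (t=23: DEL r): {p=19}
  after event 4 (t=30: INC p by 10): {p=29}
  after event 5 (t=35: SET p = 31): {p=31}
  after event 6 (t=41: SET p = 17): {p=17}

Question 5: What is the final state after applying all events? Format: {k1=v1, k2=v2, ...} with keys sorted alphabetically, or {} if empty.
Answer: {p=-7}

Derivation:
  after event 1 (t=4: SET p = 19): {p=19}
  after event 2 (t=14: SET r = 20): {p=19, r=20}
  after event 3 (t=23: DEL r): {p=19}
  after event 4 (t=30: INC p by 10): {p=29}
  after event 5 (t=35: SET p = 31): {p=31}
  after event 6 (t=41: SET p = 17): {p=17}
  after event 7 (t=44: SET p = 38): {p=38}
  after event 8 (t=51: SET p = -7): {p=-7}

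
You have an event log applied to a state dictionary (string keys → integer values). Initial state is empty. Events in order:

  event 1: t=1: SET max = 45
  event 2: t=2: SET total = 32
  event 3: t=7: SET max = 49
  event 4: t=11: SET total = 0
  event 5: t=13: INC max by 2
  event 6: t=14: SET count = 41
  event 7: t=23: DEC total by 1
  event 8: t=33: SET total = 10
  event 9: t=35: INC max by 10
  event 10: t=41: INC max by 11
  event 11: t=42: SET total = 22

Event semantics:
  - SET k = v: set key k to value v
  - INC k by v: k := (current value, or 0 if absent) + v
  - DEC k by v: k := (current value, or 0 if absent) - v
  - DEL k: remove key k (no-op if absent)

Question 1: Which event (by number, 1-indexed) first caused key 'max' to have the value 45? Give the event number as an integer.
Looking for first event where max becomes 45:
  event 1: max (absent) -> 45  <-- first match

Answer: 1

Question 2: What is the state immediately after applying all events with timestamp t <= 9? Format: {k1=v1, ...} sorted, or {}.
Answer: {max=49, total=32}

Derivation:
Apply events with t <= 9 (3 events):
  after event 1 (t=1: SET max = 45): {max=45}
  after event 2 (t=2: SET total = 32): {max=45, total=32}
  after event 3 (t=7: SET max = 49): {max=49, total=32}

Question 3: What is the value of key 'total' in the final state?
Answer: 22

Derivation:
Track key 'total' through all 11 events:
  event 1 (t=1: SET max = 45): total unchanged
  event 2 (t=2: SET total = 32): total (absent) -> 32
  event 3 (t=7: SET max = 49): total unchanged
  event 4 (t=11: SET total = 0): total 32 -> 0
  event 5 (t=13: INC max by 2): total unchanged
  event 6 (t=14: SET count = 41): total unchanged
  event 7 (t=23: DEC total by 1): total 0 -> -1
  event 8 (t=33: SET total = 10): total -1 -> 10
  event 9 (t=35: INC max by 10): total unchanged
  event 10 (t=41: INC max by 11): total unchanged
  event 11 (t=42: SET total = 22): total 10 -> 22
Final: total = 22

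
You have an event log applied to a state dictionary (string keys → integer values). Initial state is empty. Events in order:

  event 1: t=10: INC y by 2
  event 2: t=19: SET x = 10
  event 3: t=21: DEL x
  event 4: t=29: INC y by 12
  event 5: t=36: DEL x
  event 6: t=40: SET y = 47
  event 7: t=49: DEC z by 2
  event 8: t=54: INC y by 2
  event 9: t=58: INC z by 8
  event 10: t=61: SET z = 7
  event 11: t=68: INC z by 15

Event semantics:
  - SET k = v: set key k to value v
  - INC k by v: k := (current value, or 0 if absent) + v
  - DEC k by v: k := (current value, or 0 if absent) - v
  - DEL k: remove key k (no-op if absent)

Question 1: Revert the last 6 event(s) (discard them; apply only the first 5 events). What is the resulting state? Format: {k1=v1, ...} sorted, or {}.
Keep first 5 events (discard last 6):
  after event 1 (t=10: INC y by 2): {y=2}
  after event 2 (t=19: SET x = 10): {x=10, y=2}
  after event 3 (t=21: DEL x): {y=2}
  after event 4 (t=29: INC y by 12): {y=14}
  after event 5 (t=36: DEL x): {y=14}

Answer: {y=14}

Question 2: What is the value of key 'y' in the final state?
Track key 'y' through all 11 events:
  event 1 (t=10: INC y by 2): y (absent) -> 2
  event 2 (t=19: SET x = 10): y unchanged
  event 3 (t=21: DEL x): y unchanged
  event 4 (t=29: INC y by 12): y 2 -> 14
  event 5 (t=36: DEL x): y unchanged
  event 6 (t=40: SET y = 47): y 14 -> 47
  event 7 (t=49: DEC z by 2): y unchanged
  event 8 (t=54: INC y by 2): y 47 -> 49
  event 9 (t=58: INC z by 8): y unchanged
  event 10 (t=61: SET z = 7): y unchanged
  event 11 (t=68: INC z by 15): y unchanged
Final: y = 49

Answer: 49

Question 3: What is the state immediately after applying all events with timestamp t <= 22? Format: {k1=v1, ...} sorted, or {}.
Answer: {y=2}

Derivation:
Apply events with t <= 22 (3 events):
  after event 1 (t=10: INC y by 2): {y=2}
  after event 2 (t=19: SET x = 10): {x=10, y=2}
  after event 3 (t=21: DEL x): {y=2}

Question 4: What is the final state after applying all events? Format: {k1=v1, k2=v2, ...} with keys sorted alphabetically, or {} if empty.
Answer: {y=49, z=22}

Derivation:
  after event 1 (t=10: INC y by 2): {y=2}
  after event 2 (t=19: SET x = 10): {x=10, y=2}
  after event 3 (t=21: DEL x): {y=2}
  after event 4 (t=29: INC y by 12): {y=14}
  after event 5 (t=36: DEL x): {y=14}
  after event 6 (t=40: SET y = 47): {y=47}
  after event 7 (t=49: DEC z by 2): {y=47, z=-2}
  after event 8 (t=54: INC y by 2): {y=49, z=-2}
  after event 9 (t=58: INC z by 8): {y=49, z=6}
  after event 10 (t=61: SET z = 7): {y=49, z=7}
  after event 11 (t=68: INC z by 15): {y=49, z=22}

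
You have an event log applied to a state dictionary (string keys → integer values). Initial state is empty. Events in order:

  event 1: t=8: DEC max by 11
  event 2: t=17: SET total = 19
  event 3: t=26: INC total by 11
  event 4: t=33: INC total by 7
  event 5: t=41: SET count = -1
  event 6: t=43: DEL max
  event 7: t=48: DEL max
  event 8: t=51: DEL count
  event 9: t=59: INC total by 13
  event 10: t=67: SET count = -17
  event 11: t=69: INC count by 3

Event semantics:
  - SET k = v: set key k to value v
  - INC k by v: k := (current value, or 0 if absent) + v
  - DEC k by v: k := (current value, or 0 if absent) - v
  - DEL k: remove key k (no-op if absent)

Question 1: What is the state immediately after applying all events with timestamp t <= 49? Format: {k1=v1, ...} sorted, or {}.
Answer: {count=-1, total=37}

Derivation:
Apply events with t <= 49 (7 events):
  after event 1 (t=8: DEC max by 11): {max=-11}
  after event 2 (t=17: SET total = 19): {max=-11, total=19}
  after event 3 (t=26: INC total by 11): {max=-11, total=30}
  after event 4 (t=33: INC total by 7): {max=-11, total=37}
  after event 5 (t=41: SET count = -1): {count=-1, max=-11, total=37}
  after event 6 (t=43: DEL max): {count=-1, total=37}
  after event 7 (t=48: DEL max): {count=-1, total=37}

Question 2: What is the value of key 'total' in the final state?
Track key 'total' through all 11 events:
  event 1 (t=8: DEC max by 11): total unchanged
  event 2 (t=17: SET total = 19): total (absent) -> 19
  event 3 (t=26: INC total by 11): total 19 -> 30
  event 4 (t=33: INC total by 7): total 30 -> 37
  event 5 (t=41: SET count = -1): total unchanged
  event 6 (t=43: DEL max): total unchanged
  event 7 (t=48: DEL max): total unchanged
  event 8 (t=51: DEL count): total unchanged
  event 9 (t=59: INC total by 13): total 37 -> 50
  event 10 (t=67: SET count = -17): total unchanged
  event 11 (t=69: INC count by 3): total unchanged
Final: total = 50

Answer: 50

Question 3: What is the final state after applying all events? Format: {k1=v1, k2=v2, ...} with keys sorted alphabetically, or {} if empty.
Answer: {count=-14, total=50}

Derivation:
  after event 1 (t=8: DEC max by 11): {max=-11}
  after event 2 (t=17: SET total = 19): {max=-11, total=19}
  after event 3 (t=26: INC total by 11): {max=-11, total=30}
  after event 4 (t=33: INC total by 7): {max=-11, total=37}
  after event 5 (t=41: SET count = -1): {count=-1, max=-11, total=37}
  after event 6 (t=43: DEL max): {count=-1, total=37}
  after event 7 (t=48: DEL max): {count=-1, total=37}
  after event 8 (t=51: DEL count): {total=37}
  after event 9 (t=59: INC total by 13): {total=50}
  after event 10 (t=67: SET count = -17): {count=-17, total=50}
  after event 11 (t=69: INC count by 3): {count=-14, total=50}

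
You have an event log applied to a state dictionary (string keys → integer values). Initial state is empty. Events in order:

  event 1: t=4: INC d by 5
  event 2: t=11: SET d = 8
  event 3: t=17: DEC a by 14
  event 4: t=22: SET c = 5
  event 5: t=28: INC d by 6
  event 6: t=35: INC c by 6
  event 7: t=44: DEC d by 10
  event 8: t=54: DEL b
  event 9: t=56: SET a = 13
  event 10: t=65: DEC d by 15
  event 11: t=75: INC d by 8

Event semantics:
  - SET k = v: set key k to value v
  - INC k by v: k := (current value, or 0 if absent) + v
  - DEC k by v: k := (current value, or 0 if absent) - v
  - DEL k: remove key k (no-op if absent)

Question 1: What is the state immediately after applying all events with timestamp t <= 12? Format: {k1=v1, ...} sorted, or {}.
Apply events with t <= 12 (2 events):
  after event 1 (t=4: INC d by 5): {d=5}
  after event 2 (t=11: SET d = 8): {d=8}

Answer: {d=8}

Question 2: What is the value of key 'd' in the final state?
Track key 'd' through all 11 events:
  event 1 (t=4: INC d by 5): d (absent) -> 5
  event 2 (t=11: SET d = 8): d 5 -> 8
  event 3 (t=17: DEC a by 14): d unchanged
  event 4 (t=22: SET c = 5): d unchanged
  event 5 (t=28: INC d by 6): d 8 -> 14
  event 6 (t=35: INC c by 6): d unchanged
  event 7 (t=44: DEC d by 10): d 14 -> 4
  event 8 (t=54: DEL b): d unchanged
  event 9 (t=56: SET a = 13): d unchanged
  event 10 (t=65: DEC d by 15): d 4 -> -11
  event 11 (t=75: INC d by 8): d -11 -> -3
Final: d = -3

Answer: -3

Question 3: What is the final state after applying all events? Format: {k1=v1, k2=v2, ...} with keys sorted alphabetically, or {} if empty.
Answer: {a=13, c=11, d=-3}

Derivation:
  after event 1 (t=4: INC d by 5): {d=5}
  after event 2 (t=11: SET d = 8): {d=8}
  after event 3 (t=17: DEC a by 14): {a=-14, d=8}
  after event 4 (t=22: SET c = 5): {a=-14, c=5, d=8}
  after event 5 (t=28: INC d by 6): {a=-14, c=5, d=14}
  after event 6 (t=35: INC c by 6): {a=-14, c=11, d=14}
  after event 7 (t=44: DEC d by 10): {a=-14, c=11, d=4}
  after event 8 (t=54: DEL b): {a=-14, c=11, d=4}
  after event 9 (t=56: SET a = 13): {a=13, c=11, d=4}
  after event 10 (t=65: DEC d by 15): {a=13, c=11, d=-11}
  after event 11 (t=75: INC d by 8): {a=13, c=11, d=-3}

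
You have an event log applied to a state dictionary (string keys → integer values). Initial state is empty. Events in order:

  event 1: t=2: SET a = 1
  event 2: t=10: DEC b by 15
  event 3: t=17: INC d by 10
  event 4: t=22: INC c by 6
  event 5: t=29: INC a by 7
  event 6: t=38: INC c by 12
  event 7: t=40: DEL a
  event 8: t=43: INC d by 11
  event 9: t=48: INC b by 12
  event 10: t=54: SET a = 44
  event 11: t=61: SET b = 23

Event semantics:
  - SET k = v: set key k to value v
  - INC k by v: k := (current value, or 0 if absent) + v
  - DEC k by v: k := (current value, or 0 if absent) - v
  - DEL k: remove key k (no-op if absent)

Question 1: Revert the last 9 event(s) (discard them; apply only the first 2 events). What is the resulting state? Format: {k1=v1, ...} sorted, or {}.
Keep first 2 events (discard last 9):
  after event 1 (t=2: SET a = 1): {a=1}
  after event 2 (t=10: DEC b by 15): {a=1, b=-15}

Answer: {a=1, b=-15}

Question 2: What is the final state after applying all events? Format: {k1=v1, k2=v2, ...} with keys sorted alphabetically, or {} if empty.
  after event 1 (t=2: SET a = 1): {a=1}
  after event 2 (t=10: DEC b by 15): {a=1, b=-15}
  after event 3 (t=17: INC d by 10): {a=1, b=-15, d=10}
  after event 4 (t=22: INC c by 6): {a=1, b=-15, c=6, d=10}
  after event 5 (t=29: INC a by 7): {a=8, b=-15, c=6, d=10}
  after event 6 (t=38: INC c by 12): {a=8, b=-15, c=18, d=10}
  after event 7 (t=40: DEL a): {b=-15, c=18, d=10}
  after event 8 (t=43: INC d by 11): {b=-15, c=18, d=21}
  after event 9 (t=48: INC b by 12): {b=-3, c=18, d=21}
  after event 10 (t=54: SET a = 44): {a=44, b=-3, c=18, d=21}
  after event 11 (t=61: SET b = 23): {a=44, b=23, c=18, d=21}

Answer: {a=44, b=23, c=18, d=21}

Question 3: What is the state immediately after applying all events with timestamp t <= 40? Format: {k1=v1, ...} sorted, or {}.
Apply events with t <= 40 (7 events):
  after event 1 (t=2: SET a = 1): {a=1}
  after event 2 (t=10: DEC b by 15): {a=1, b=-15}
  after event 3 (t=17: INC d by 10): {a=1, b=-15, d=10}
  after event 4 (t=22: INC c by 6): {a=1, b=-15, c=6, d=10}
  after event 5 (t=29: INC a by 7): {a=8, b=-15, c=6, d=10}
  after event 6 (t=38: INC c by 12): {a=8, b=-15, c=18, d=10}
  after event 7 (t=40: DEL a): {b=-15, c=18, d=10}

Answer: {b=-15, c=18, d=10}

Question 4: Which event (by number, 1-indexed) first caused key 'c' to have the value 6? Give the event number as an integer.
Answer: 4

Derivation:
Looking for first event where c becomes 6:
  event 4: c (absent) -> 6  <-- first match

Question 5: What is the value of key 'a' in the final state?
Track key 'a' through all 11 events:
  event 1 (t=2: SET a = 1): a (absent) -> 1
  event 2 (t=10: DEC b by 15): a unchanged
  event 3 (t=17: INC d by 10): a unchanged
  event 4 (t=22: INC c by 6): a unchanged
  event 5 (t=29: INC a by 7): a 1 -> 8
  event 6 (t=38: INC c by 12): a unchanged
  event 7 (t=40: DEL a): a 8 -> (absent)
  event 8 (t=43: INC d by 11): a unchanged
  event 9 (t=48: INC b by 12): a unchanged
  event 10 (t=54: SET a = 44): a (absent) -> 44
  event 11 (t=61: SET b = 23): a unchanged
Final: a = 44

Answer: 44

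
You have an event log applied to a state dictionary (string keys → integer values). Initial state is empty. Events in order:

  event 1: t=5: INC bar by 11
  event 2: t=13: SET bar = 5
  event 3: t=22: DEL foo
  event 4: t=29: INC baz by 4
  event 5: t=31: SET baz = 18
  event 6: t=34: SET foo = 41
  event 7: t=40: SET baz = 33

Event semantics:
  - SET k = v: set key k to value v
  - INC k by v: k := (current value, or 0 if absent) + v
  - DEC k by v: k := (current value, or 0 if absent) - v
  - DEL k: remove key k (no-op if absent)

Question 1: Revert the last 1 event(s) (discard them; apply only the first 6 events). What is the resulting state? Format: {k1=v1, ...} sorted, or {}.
Answer: {bar=5, baz=18, foo=41}

Derivation:
Keep first 6 events (discard last 1):
  after event 1 (t=5: INC bar by 11): {bar=11}
  after event 2 (t=13: SET bar = 5): {bar=5}
  after event 3 (t=22: DEL foo): {bar=5}
  after event 4 (t=29: INC baz by 4): {bar=5, baz=4}
  after event 5 (t=31: SET baz = 18): {bar=5, baz=18}
  after event 6 (t=34: SET foo = 41): {bar=5, baz=18, foo=41}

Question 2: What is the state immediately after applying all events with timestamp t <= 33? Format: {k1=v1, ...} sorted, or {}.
Answer: {bar=5, baz=18}

Derivation:
Apply events with t <= 33 (5 events):
  after event 1 (t=5: INC bar by 11): {bar=11}
  after event 2 (t=13: SET bar = 5): {bar=5}
  after event 3 (t=22: DEL foo): {bar=5}
  after event 4 (t=29: INC baz by 4): {bar=5, baz=4}
  after event 5 (t=31: SET baz = 18): {bar=5, baz=18}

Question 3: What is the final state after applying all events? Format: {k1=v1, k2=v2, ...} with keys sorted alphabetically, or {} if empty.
  after event 1 (t=5: INC bar by 11): {bar=11}
  after event 2 (t=13: SET bar = 5): {bar=5}
  after event 3 (t=22: DEL foo): {bar=5}
  after event 4 (t=29: INC baz by 4): {bar=5, baz=4}
  after event 5 (t=31: SET baz = 18): {bar=5, baz=18}
  after event 6 (t=34: SET foo = 41): {bar=5, baz=18, foo=41}
  after event 7 (t=40: SET baz = 33): {bar=5, baz=33, foo=41}

Answer: {bar=5, baz=33, foo=41}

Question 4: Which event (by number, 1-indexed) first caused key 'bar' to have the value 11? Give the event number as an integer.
Looking for first event where bar becomes 11:
  event 1: bar (absent) -> 11  <-- first match

Answer: 1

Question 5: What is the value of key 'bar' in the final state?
Track key 'bar' through all 7 events:
  event 1 (t=5: INC bar by 11): bar (absent) -> 11
  event 2 (t=13: SET bar = 5): bar 11 -> 5
  event 3 (t=22: DEL foo): bar unchanged
  event 4 (t=29: INC baz by 4): bar unchanged
  event 5 (t=31: SET baz = 18): bar unchanged
  event 6 (t=34: SET foo = 41): bar unchanged
  event 7 (t=40: SET baz = 33): bar unchanged
Final: bar = 5

Answer: 5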